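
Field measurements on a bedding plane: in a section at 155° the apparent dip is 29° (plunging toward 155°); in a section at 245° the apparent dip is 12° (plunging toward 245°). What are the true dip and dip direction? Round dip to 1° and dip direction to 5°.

Each apparent-dip line lies in the plane. As unit vectors (x east, y north, z up), v₁ plunges 29°→155° and v₂ plunges 12°→245°.
n = v₁ × v₂ = (0.036, -0.507, 0.856) (taken with n_z > 0).
tan δ = √(n_x²+n_y²)/n_z = 0.508/0.856, so δ = 30.7°.
The horizontal component of n points toward azimuth atan2(n_x, n_y) = 176°, the dip direction.

true dip 31°, dip direction 175°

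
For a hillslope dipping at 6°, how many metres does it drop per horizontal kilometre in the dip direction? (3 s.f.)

drop per km = 1000 × tan 6° = 1000 × 0.1051

105 m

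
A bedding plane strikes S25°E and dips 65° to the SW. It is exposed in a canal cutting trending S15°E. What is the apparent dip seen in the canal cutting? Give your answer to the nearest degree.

20°

Angle between strike (S25°E) and section (S15°E): β = 10°.
tan(apparent dip) = tan 65° · sin 10° = 0.3724
apparent dip = arctan 0.3724 = 20.42°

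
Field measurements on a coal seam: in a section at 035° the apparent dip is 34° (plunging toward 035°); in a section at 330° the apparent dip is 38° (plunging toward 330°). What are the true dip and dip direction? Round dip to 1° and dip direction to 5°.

The two traces are lines in the plane: v₁ = (sin 35°·cos 34°, cos 35°·cos 34°, −sin 34°), v₂ = (sin 330°·cos 38°, cos 330°·cos 38°, −sin 38°).
The plane normal is n = v₁ × v₂ ∝ (-0.036, 0.513, 0.592).
tan δ = √(n_x²+n_y²)/n_z = 0.514/0.592, so δ = 41.0°.
Dip direction = atan2(-0.036, 0.513) = 356° (azimuth of n's horizontal projection).

true dip 41°, dip direction 355°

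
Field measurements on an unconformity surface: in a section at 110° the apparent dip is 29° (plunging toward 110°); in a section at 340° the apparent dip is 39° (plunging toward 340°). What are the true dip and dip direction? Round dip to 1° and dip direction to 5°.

Each apparent-dip line lies in the plane. As unit vectors (x east, y north, z up), v₁ plunges 29°→110° and v₂ plunges 39°→340°.
The plane normal is n = v₁ × v₂ ∝ (0.542, 0.646, 0.521).
True dip = arccos(n_z / |n|) = arccos(0.5253) = 58.3°.
The horizontal component of n points toward azimuth atan2(n_x, n_y) = 40°, the dip direction.

true dip 58°, dip direction 040°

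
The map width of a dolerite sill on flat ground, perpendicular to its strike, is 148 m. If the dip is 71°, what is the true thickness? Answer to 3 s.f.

True thickness t = w · sin(dip) = 148 × sin 71°
t = 148 × 0.9455 = 139.937 m

140 m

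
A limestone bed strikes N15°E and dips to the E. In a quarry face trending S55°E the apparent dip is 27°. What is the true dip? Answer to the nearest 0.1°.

28.5°

The section is 70° from the strike.
tan(true dip) = tan 27° / sin 70° = 0.5422
true dip = arctan 0.5422 = 28.47°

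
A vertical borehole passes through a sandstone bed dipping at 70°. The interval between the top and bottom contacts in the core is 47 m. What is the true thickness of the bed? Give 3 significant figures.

16.1 m

True thickness t = h · cos(dip) = 47 × cos 70°
t = 47 × 0.3420 = 16.075 m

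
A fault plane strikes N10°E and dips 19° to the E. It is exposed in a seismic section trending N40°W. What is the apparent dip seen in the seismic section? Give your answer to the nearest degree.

15°

The section lies 50° from the strike.
tan(apparent dip) = tan 19° · sin 50° = 0.2638
α = arctan(0.2638) = 14.78°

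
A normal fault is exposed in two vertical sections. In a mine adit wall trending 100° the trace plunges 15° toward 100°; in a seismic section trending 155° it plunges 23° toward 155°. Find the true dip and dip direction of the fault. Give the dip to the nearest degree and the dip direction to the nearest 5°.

true dip 23°, dip direction 150°

The two traces are lines in the plane: v₁ = (sin 100°·cos 15°, cos 100°·cos 15°, −sin 15°), v₂ = (sin 155°·cos 23°, cos 155°·cos 23°, −sin 23°).
The plane normal is n = v₁ × v₂ ∝ (0.150, -0.271, 0.728).
True dip = arccos(n_z / |n|) = arccos(0.9202) = 23.1°.
Dip direction = atan2(0.150, -0.271) = 151° (azimuth of n's horizontal projection).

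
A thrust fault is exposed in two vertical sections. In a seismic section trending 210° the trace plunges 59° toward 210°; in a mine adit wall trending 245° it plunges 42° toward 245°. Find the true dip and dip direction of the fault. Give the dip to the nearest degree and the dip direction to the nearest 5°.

Each apparent-dip line lies in the plane. As unit vectors (x east, y north, z up), v₁ plunges 59°→210° and v₂ plunges 42°→245°.
The plane normal is n = v₁ × v₂ ∝ (-0.029, -0.405, 0.220).
True dip = arccos(n_z / |n|) = arccos(0.4756) = 61.6°.
Dip direction = azimuth of (n_x, n_y) = atan2(-0.029, -0.405) = 184°.

true dip 62°, dip direction 185°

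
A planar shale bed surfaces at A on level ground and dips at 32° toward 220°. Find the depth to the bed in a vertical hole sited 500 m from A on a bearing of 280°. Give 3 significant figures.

The hole lies 60° from the dip direction, so the down-dip offset is 500 × cos 60° = 250.00 m.
Depth = down-dip offset × tan(dip) = 250.00 × tan 32° = 250.00 × 0.6249
Depth = 156.22 m

156 m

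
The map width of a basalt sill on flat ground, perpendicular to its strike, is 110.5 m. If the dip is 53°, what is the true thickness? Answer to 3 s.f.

88.2 m

True thickness t = w · sin(dip) = 110.5 × sin 53°
t = 110.5 × 0.7986 = 88.249 m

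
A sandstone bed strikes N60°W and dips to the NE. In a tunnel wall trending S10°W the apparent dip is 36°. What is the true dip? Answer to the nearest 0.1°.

The section is 70° from the strike.
tan δ = tan α / sin β = tan 36° / sin 70° = 0.7265 / 0.9397 = 0.7732
δ = arctan(0.7732) = 37.71°

37.7°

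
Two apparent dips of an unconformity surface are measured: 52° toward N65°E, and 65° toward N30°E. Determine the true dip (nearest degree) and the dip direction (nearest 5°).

true dip 67°, dip direction 010°

The two traces are lines in the plane: v₁ = (sin 65°·cos 52°, cos 65°·cos 52°, −sin 52°), v₂ = (sin 30°·cos 65°, cos 30°·cos 65°, −sin 65°).
Cross product v₁ × v₂ gives the pole to the plane: n ∝ (0.053, 0.339, 0.149).
tan δ = √(n_x²+n_y²)/n_z = 0.343/0.149, so δ = 66.5°.
The horizontal component of n points toward azimuth atan2(n_x, n_y) = 9°, the dip direction.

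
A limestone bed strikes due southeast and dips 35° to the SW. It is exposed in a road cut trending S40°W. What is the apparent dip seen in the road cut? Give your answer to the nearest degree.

35°

The strike is due southeast and the section trends S40°W; the acute angle between them is β = 85°.
tan α = tan 35° × sin 85° = 0.7002 × 0.9962 = 0.6975
apparent dip = arctan 0.6975 = 34.90°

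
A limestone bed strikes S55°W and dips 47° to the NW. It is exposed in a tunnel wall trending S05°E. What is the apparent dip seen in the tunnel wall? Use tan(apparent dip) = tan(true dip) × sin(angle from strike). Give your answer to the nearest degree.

Angle between strike (S55°W) and section (S05°E): β = 60°.
tan(apparent dip) = tan 47° · sin 60° = 0.9287
α = arctan(0.9287) = 42.88°

43°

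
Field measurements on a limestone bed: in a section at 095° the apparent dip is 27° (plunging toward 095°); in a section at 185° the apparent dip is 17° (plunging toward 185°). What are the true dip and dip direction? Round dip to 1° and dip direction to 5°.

true dip 31°, dip direction 125°

Each apparent-dip line lies in the plane. As unit vectors (x east, y north, z up), v₁ plunges 27°→095° and v₂ plunges 17°→185°.
n = v₁ × v₂ = (0.410, -0.297, 0.852) (taken with n_z > 0).
Dip δ = arctan(|n_h|/n_z) = arctan(0.506/0.852) = 30.7°.
Dip direction = azimuth of (n_x, n_y) = atan2(0.410, -0.297) = 126°.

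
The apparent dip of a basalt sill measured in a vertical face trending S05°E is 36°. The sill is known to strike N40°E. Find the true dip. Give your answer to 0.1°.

45.8°

The section is 45° from the strike.
tan(true dip) = tan 36° / sin 45° = 1.0275
true dip = arctan 1.0275 = 45.78°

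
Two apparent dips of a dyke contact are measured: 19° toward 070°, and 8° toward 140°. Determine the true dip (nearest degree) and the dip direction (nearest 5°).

true dip 19°, dip direction 075°

The two traces are lines in the plane: v₁ = (sin 70°·cos 19°, cos 70°·cos 19°, −sin 19°), v₂ = (sin 140°·cos 8°, cos 140°·cos 8°, −sin 8°).
Cross product v₁ × v₂ gives the pole to the plane: n ∝ (0.292, 0.084, 0.880).
True dip = arccos(n_z / |n|) = arccos(0.9453) = 19.0°.
Dip direction = atan2(0.292, 0.084) = 74° (azimuth of n's horizontal projection).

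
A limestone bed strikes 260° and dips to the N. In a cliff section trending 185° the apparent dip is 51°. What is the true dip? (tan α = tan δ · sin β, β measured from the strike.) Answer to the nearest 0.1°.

The section is 75° from the strike.
tan δ = tan α / sin β = tan 51° / sin 75° = 1.2349 / 0.9659 = 1.2785
true dip = arctan 1.2785 = 51.97°

52.0°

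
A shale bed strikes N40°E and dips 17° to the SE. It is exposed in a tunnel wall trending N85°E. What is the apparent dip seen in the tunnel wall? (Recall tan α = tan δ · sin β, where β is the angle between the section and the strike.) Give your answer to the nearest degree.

12°

Angle between strike (N40°E) and section (N85°E): β = 45°.
tan α = tan 17° × sin 45° = 0.3057 × 0.7071 = 0.2162
α = arctan(0.2162) = 12.20°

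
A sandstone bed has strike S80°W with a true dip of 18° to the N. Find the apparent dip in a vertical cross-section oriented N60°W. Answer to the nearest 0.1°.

11.8°

Angle between strike (S80°W) and section (N60°W): β = 40°.
tan α = tan 18° × sin 40° = 0.3249 × 0.6428 = 0.2089
α = arctan(0.2089) = 11.80°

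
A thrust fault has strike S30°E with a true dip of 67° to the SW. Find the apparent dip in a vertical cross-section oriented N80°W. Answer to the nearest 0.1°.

61.0°

Angle between strike (S30°E) and section (N80°W): β = 50°.
tan α = tan 67° × sin 50° = 2.3559 × 0.7660 = 1.8047
α = arctan(1.8047) = 61.01°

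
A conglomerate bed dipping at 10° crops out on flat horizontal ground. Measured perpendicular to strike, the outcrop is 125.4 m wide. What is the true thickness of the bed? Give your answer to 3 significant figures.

True thickness t = w · sin(dip) = 125.4 × sin 10°
t = 125.4 × 0.1736 = 21.775 m

21.8 m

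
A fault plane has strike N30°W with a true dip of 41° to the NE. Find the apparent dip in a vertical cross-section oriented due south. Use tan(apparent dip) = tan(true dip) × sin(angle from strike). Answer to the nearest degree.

The section lies 30° from the strike.
tan α = tan 41° × sin 30° = 0.8693 × 0.5000 = 0.4346
apparent dip = arctan 0.4346 = 23.49°

23°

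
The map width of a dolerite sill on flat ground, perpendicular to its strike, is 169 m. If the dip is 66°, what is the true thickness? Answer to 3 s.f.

True thickness t = w · sin(dip) = 169 × sin 66°
t = 169 × 0.9135 = 154.389 m

154 m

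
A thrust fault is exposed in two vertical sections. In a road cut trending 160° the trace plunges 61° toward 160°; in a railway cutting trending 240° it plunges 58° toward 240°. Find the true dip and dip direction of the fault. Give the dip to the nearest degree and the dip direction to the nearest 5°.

true dip 66°, dip direction 195°

Each apparent-dip line lies in the plane. As unit vectors (x east, y north, z up), v₁ plunges 61°→160° and v₂ plunges 58°→240°.
Cross product v₁ × v₂ gives the pole to the plane: n ∝ (-0.155, -0.542, 0.253).
tan δ = √(n_x²+n_y²)/n_z = 0.564/0.253, so δ = 65.8°.
The horizontal component of n points toward azimuth atan2(n_x, n_y) = 196°, the dip direction.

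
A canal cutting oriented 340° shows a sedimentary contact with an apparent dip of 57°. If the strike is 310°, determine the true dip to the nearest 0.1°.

The section is 30° from the strike.
tan δ = tan α / sin β = tan 57° / sin 30° = 1.5399 / 0.5000 = 3.0797
true dip = arctan 3.0797 = 72.01°

72.0°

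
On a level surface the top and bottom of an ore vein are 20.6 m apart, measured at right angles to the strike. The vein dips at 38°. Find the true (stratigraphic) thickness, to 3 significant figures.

True thickness t = w · sin(dip) = 20.6 × sin 38°
t = 20.6 × 0.6157 = 12.683 m

12.7 m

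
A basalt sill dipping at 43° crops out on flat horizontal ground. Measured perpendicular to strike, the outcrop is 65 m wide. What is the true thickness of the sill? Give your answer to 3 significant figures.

44.3 m

True thickness t = w · sin(dip) = 65 × sin 43°
t = 65 × 0.6820 = 44.330 m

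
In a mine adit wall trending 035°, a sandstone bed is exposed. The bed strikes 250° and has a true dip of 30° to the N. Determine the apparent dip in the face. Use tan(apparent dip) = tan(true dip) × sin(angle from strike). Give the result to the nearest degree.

The section lies 35° from the strike.
tan α = tan 30° × sin 35° = 0.5774 × 0.5736 = 0.3312
apparent dip = arctan 0.3312 = 18.32°

18°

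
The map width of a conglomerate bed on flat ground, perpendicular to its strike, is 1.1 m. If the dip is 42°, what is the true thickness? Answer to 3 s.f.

0.736 m

True thickness t = w · sin(dip) = 1.1 × sin 42°
t = 1.1 × 0.6691 = 0.736 m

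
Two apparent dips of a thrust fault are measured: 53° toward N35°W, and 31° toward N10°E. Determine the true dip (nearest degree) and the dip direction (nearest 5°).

true dip 55°, dip direction 305°

Each apparent-dip line lies in the plane. As unit vectors (x east, y north, z up), v₁ plunges 53°→N35°W and v₂ plunges 31°→N10°E.
The plane normal is n = v₁ × v₂ ∝ (-0.420, 0.297, 0.365).
tan δ = √(n_x²+n_y²)/n_z = 0.514/0.365, so δ = 54.7°.
The horizontal component of n points toward azimuth atan2(n_x, n_y) = 305°, the dip direction.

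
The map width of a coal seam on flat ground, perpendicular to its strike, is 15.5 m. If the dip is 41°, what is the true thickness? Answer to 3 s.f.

True thickness t = w · sin(dip) = 15.5 × sin 41°
t = 15.5 × 0.6561 = 10.169 m

10.2 m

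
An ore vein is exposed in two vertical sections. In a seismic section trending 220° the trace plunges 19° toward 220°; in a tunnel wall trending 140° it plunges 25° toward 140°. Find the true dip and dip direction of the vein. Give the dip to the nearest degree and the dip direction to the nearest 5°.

The two traces are lines in the plane: v₁ = (sin 220°·cos 19°, cos 220°·cos 19°, −sin 19°), v₂ = (sin 140°·cos 25°, cos 140°·cos 25°, −sin 25°).
Cross product v₁ × v₂ gives the pole to the plane: n ∝ (0.080, -0.447, 0.844).
True dip = arccos(n_z / |n|) = arccos(0.8808) = 28.3°.
Dip direction = atan2(0.080, -0.447) = 170° (azimuth of n's horizontal projection).

true dip 28°, dip direction 170°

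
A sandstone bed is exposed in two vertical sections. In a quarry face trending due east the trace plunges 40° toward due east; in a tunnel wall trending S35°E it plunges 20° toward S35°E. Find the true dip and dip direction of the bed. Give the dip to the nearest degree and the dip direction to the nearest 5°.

true dip 40°, dip direction 080°

The two traces are lines in the plane: v₁ = (sin 90°·cos 40°, cos 90°·cos 40°, −sin 40°), v₂ = (sin 145°·cos 20°, cos 145°·cos 20°, −sin 20°).
n = v₁ × v₂ = (0.495, 0.084, 0.590) (taken with n_z > 0).
True dip = arccos(n_z / |n|) = arccos(0.7615) = 40.4°.
Dip direction = atan2(0.495, 0.084) = 80° (azimuth of n's horizontal projection).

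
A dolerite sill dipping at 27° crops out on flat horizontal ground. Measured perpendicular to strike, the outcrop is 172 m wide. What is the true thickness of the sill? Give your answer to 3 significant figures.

True thickness t = w · sin(dip) = 172 × sin 27°
t = 172 × 0.4540 = 78.086 m

78.1 m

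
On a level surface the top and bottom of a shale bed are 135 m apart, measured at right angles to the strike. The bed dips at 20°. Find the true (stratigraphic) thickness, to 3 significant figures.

True thickness t = w · sin(dip) = 135 × sin 20°
t = 135 × 0.3420 = 46.173 m

46.2 m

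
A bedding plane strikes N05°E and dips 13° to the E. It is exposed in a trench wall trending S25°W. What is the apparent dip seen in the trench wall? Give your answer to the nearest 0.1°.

Angle between strike (N05°E) and section (S25°W): β = 20°.
tan α = tan 13° × sin 20° = 0.2309 × 0.3420 = 0.0790
α = arctan(0.0790) = 4.51°

4.5°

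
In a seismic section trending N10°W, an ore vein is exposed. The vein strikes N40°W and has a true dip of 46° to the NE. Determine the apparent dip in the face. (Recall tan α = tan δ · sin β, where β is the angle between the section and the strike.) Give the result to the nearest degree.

27°

The section lies 30° from the strike.
tan(apparent dip) = tan 46° · sin 30° = 0.5178
α = arctan(0.5178) = 27.37°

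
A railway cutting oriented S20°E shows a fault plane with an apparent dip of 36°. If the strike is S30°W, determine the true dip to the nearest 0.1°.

43.5°

The section is 50° from the strike.
tan(true dip) = tan 36° / sin 50° = 0.9484
δ = arctan(0.9484) = 43.48°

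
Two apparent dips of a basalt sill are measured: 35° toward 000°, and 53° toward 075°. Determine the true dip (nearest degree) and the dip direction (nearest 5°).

Represent each trace as a vector plunging at its apparent dip toward its trend (east-north-up frame): v₁ = (0.000, 0.819, -0.574), v₂ = (0.581, 0.156, -0.799).
The plane normal is n = v₁ × v₂ ∝ (0.565, 0.333, 0.476).
True dip = arccos(n_z / |n|) = arccos(0.5875) = 54.0°.
Dip direction = atan2(0.565, 0.333) = 59° (azimuth of n's horizontal projection).

true dip 54°, dip direction 060°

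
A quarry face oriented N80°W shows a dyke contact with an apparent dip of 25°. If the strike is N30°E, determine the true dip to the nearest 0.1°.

26.4°

The section is 70° from the strike.
tan δ = tan α / sin β = tan 25° / sin 70° = 0.4663 / 0.9397 = 0.4962
δ = arctan(0.4962) = 26.39°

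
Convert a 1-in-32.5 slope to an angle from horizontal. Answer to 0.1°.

1.8°

tan θ = 1/32.5 = 0.0308
θ = arctan(0.0308) = 1.76°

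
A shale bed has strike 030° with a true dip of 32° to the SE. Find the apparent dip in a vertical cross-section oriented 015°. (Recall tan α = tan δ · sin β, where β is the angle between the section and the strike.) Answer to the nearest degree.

9°

Angle between strike (030°) and section (015°): β = 15°.
tan α = tan 32° × sin 15° = 0.6249 × 0.2588 = 0.1617
α = arctan(0.1617) = 9.19°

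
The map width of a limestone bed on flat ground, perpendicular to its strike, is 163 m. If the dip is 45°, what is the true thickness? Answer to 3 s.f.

True thickness t = w · sin(dip) = 163 × sin 45°
t = 163 × 0.7071 = 115.258 m

115 m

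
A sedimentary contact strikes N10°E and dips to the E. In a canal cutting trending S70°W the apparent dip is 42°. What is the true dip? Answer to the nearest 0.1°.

46.1°

β = acute angle between strike N10°E and section S70°W = 60°.
tan δ = tan α / sin β = tan 42° / sin 60° = 0.9004 / 0.8660 = 1.0397
δ = arctan(1.0397) = 46.11°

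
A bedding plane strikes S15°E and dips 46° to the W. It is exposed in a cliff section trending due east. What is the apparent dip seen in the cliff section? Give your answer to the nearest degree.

45°

Angle between strike (S15°E) and section (due east): β = 75°.
tan α = tan 46° × sin 75° = 1.0355 × 0.9659 = 1.0002
α = arctan(1.0002) = 45.01°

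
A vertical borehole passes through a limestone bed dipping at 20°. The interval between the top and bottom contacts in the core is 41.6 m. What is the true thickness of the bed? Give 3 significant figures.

True thickness t = h · cos(dip) = 41.6 × cos 20°
t = 41.6 × 0.9397 = 39.091 m

39.1 m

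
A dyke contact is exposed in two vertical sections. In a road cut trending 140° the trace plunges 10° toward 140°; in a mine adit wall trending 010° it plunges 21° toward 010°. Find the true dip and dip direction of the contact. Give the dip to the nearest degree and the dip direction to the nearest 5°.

true dip 34°, dip direction 065°

Represent each trace as a vector plunging at its apparent dip toward its trend (east-north-up frame): v₁ = (0.633, -0.754, -0.174), v₂ = (0.162, 0.919, -0.358).
n = v₁ × v₂ = (0.430, 0.199, 0.704) (taken with n_z > 0).
Dip δ = arctan(|n_h|/n_z) = arctan(0.474/0.704) = 33.9°.
The horizontal component of n points toward azimuth atan2(n_x, n_y) = 65°, the dip direction.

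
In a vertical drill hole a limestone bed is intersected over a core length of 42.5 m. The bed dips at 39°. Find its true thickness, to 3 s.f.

33.0 m

True thickness t = h · cos(dip) = 42.5 × cos 39°
t = 42.5 × 0.7771 = 33.029 m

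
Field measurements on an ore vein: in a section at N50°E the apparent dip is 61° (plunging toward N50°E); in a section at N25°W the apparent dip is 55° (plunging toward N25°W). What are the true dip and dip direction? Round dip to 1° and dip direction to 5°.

true dip 64°, dip direction 020°

The two traces are lines in the plane: v₁ = (sin 50°·cos 61°, cos 50°·cos 61°, −sin 61°), v₂ = (sin 335°·cos 55°, cos 335°·cos 55°, −sin 55°).
n = v₁ × v₂ = (0.199, 0.516, 0.269) (taken with n_z > 0).
tan δ = √(n_x²+n_y²)/n_z = 0.553/0.269, so δ = 64.1°.
Dip direction = atan2(0.199, 0.516) = 21° (azimuth of n's horizontal projection).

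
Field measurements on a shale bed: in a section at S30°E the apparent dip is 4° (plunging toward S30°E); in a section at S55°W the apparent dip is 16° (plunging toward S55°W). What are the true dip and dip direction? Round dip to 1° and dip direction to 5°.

true dip 16°, dip direction 225°

Represent each trace as a vector plunging at its apparent dip toward its trend (east-north-up frame): v₁ = (0.499, -0.864, -0.070), v₂ = (-0.787, -0.551, -0.276).
Cross product v₁ × v₂ gives the pole to the plane: n ∝ (-0.200, -0.192, 0.955).
True dip = arccos(n_z / |n|) = arccos(0.9604) = 16.2°.
Dip direction = atan2(-0.200, -0.192) = 226° (azimuth of n's horizontal projection).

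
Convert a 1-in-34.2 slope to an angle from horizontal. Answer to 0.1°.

tan θ = 1/34.2 = 0.0292
θ = arctan(0.0292) = 1.67°

1.7°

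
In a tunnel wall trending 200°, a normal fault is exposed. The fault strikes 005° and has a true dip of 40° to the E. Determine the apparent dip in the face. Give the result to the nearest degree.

Angle between strike (005°) and section (200°): β = 15°.
tan α = tan 40° × sin 15° = 0.8391 × 0.2588 = 0.2172
apparent dip = arctan 0.2172 = 12.25°

12°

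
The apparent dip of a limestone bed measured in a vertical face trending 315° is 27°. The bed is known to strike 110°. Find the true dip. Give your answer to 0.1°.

β = acute angle between strike 110° and section 315° = 25°.
tan(true dip) = tan 27° / sin 25° = 1.2056
δ = arctan(1.2056) = 50.33°

50.3°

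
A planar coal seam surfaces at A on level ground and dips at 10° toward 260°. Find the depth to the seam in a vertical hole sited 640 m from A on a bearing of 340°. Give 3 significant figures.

19.6 m

The hole lies 80° from the dip direction, so the down-dip offset is 640 × cos 80° = 111.13 m.
Depth = down-dip offset × tan(dip) = 111.13 × tan 10° = 111.13 × 0.1763
Depth = 19.60 m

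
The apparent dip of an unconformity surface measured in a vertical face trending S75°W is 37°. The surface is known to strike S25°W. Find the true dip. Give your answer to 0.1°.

44.5°

The section is 50° from the strike.
tan(true dip) = tan 37° / sin 50° = 0.9837
δ = arctan(0.9837) = 44.53°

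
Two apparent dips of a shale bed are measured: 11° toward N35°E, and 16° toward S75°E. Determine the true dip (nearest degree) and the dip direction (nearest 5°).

true dip 17°, dip direction 085°

Each apparent-dip line lies in the plane. As unit vectors (x east, y north, z up), v₁ plunges 11°→N35°E and v₂ plunges 16°→S75°E.
Cross product v₁ × v₂ gives the pole to the plane: n ∝ (0.269, 0.022, 0.887).
Dip δ = arctan(|n_h|/n_z) = arctan(0.270/0.887) = 16.9°.
Dip direction = atan2(0.269, 0.022) = 85° (azimuth of n's horizontal projection).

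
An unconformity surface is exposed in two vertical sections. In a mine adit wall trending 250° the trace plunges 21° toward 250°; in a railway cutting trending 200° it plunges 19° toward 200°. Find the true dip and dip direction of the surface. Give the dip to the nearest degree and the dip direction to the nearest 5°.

The two traces are lines in the plane: v₁ = (sin 250°·cos 21°, cos 250°·cos 21°, −sin 21°), v₂ = (sin 200°·cos 19°, cos 200°·cos 19°, −sin 19°).
The plane normal is n = v₁ × v₂ ∝ (-0.214, -0.170, 0.676).
Dip δ = arctan(|n_h|/n_z) = arctan(0.273/0.676) = 22.0°.
Dip direction = atan2(-0.214, -0.170) = 232° (azimuth of n's horizontal projection).

true dip 22°, dip direction 230°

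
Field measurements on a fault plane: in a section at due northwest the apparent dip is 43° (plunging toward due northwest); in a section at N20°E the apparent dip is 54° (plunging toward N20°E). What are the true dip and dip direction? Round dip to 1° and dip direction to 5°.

The two traces are lines in the plane: v₁ = (sin 315°·cos 43°, cos 315°·cos 43°, −sin 43°), v₂ = (sin 20°·cos 54°, cos 20°·cos 54°, −sin 54°).
The plane normal is n = v₁ × v₂ ∝ (0.042, 0.555, 0.390).
True dip = arccos(n_z / |n|) = arccos(0.5731) = 55.0°.
The horizontal component of n points toward azimuth atan2(n_x, n_y) = 4°, the dip direction.

true dip 55°, dip direction 005°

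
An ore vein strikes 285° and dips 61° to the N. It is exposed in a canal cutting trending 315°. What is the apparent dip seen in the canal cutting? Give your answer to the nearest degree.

The strike is 285° and the section trends 315°; the acute angle between them is β = 30°.
tan α = tan 61° × sin 30° = 1.8040 × 0.5000 = 0.9020
apparent dip = arctan 0.9020 = 42.05°

42°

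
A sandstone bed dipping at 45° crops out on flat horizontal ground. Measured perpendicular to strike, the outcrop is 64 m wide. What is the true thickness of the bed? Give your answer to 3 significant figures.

True thickness t = w · sin(dip) = 64 × sin 45°
t = 64 × 0.7071 = 45.255 m

45.3 m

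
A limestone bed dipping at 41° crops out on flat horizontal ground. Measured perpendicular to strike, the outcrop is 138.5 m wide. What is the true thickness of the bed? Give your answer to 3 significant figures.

90.9 m

True thickness t = w · sin(dip) = 138.5 × sin 41°
t = 138.5 × 0.6561 = 90.864 m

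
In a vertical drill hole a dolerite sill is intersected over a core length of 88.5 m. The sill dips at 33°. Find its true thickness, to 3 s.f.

True thickness t = h · cos(dip) = 88.5 × cos 33°
t = 88.5 × 0.8387 = 74.222 m

74.2 m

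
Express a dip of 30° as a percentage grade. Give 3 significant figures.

57.7%

grade % = 100 × tan 30° = 100 × 0.5774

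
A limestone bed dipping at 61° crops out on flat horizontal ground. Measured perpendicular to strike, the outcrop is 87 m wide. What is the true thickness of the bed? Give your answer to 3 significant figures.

76.1 m

True thickness t = w · sin(dip) = 87 × sin 61°
t = 87 × 0.8746 = 76.092 m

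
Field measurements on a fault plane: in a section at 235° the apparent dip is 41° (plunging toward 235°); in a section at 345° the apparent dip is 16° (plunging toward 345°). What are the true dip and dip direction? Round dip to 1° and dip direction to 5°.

true dip 47°, dip direction 270°

Each apparent-dip line lies in the plane. As unit vectors (x east, y north, z up), v₁ plunges 41°→235° and v₂ plunges 16°→345°.
n = v₁ × v₂ = (-0.728, 0.007, 0.682) (taken with n_z > 0).
True dip = arccos(n_z / |n|) = arccos(0.6833) = 46.9°.
The horizontal component of n points toward azimuth atan2(n_x, n_y) = 271°, the dip direction.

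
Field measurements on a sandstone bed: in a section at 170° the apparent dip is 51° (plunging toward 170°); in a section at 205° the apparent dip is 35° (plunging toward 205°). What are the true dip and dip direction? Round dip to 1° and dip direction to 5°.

Represent each trace as a vector plunging at its apparent dip toward its trend (east-north-up frame): v₁ = (0.109, -0.620, -0.777), v₂ = (-0.346, -0.742, -0.574).
The plane normal is n = v₁ × v₂ ∝ (0.221, -0.332, 0.296).
True dip = arccos(n_z / |n|) = arccos(0.5955) = 53.4°.
Dip direction = azimuth of (n_x, n_y) = atan2(0.221, -0.332) = 146°.

true dip 53°, dip direction 145°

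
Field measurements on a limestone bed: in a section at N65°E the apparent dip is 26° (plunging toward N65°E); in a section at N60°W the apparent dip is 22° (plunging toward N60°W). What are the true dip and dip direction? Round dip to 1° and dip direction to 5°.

The two traces are lines in the plane: v₁ = (sin 65°·cos 26°, cos 65°·cos 26°, −sin 26°), v₂ = (sin 300°·cos 22°, cos 300°·cos 22°, −sin 22°).
The plane normal is n = v₁ × v₂ ∝ (0.061, 0.657, 0.683).
Dip δ = arctan(|n_h|/n_z) = arctan(0.660/0.683) = 44.0°.
Dip direction = azimuth of (n_x, n_y) = atan2(0.061, 0.657) = 5°.

true dip 44°, dip direction 005°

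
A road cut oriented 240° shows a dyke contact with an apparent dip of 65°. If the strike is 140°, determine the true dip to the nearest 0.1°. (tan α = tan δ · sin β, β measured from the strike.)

The section is 80° from the strike.
tan(true dip) = tan 65° / sin 80° = 2.1776
δ = arctan(2.1776) = 65.33°

65.3°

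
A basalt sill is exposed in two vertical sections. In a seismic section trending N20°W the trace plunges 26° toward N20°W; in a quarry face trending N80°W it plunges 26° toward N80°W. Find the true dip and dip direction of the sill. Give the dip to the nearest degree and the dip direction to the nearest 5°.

true dip 29°, dip direction 310°

Each apparent-dip line lies in the plane. As unit vectors (x east, y north, z up), v₁ plunges 26°→N20°W and v₂ plunges 26°→N80°W.
n = v₁ × v₂ = (-0.302, 0.253, 0.700) (taken with n_z > 0).
tan δ = √(n_x²+n_y²)/n_z = 0.394/0.700, so δ = 29.4°.
Dip direction = atan2(-0.302, 0.253) = 310° (azimuth of n's horizontal projection).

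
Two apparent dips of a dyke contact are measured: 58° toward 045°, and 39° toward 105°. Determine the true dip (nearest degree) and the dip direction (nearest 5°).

true dip 58°, dip direction 045°

Each apparent-dip line lies in the plane. As unit vectors (x east, y north, z up), v₁ plunges 58°→045° and v₂ plunges 39°→105°.
Cross product v₁ × v₂ gives the pole to the plane: n ∝ (0.406, 0.401, 0.357).
Dip δ = arctan(|n_h|/n_z) = arctan(0.571/0.357) = 58.0°.
The horizontal component of n points toward azimuth atan2(n_x, n_y) = 45°, the dip direction.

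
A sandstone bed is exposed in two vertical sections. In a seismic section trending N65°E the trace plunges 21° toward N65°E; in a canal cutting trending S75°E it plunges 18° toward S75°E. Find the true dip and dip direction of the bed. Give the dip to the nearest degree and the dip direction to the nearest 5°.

The two traces are lines in the plane: v₁ = (sin 65°·cos 21°, cos 65°·cos 21°, −sin 21°), v₂ = (sin 105°·cos 18°, cos 105°·cos 18°, −sin 18°).
Cross product v₁ × v₂ gives the pole to the plane: n ∝ (0.210, 0.068, 0.571).
Dip δ = arctan(|n_h|/n_z) = arctan(0.221/0.571) = 21.1°.
The horizontal component of n points toward azimuth atan2(n_x, n_y) = 72°, the dip direction.

true dip 21°, dip direction 070°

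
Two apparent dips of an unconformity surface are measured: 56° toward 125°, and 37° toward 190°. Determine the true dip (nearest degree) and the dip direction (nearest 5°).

true dip 56°, dip direction 130°

The two traces are lines in the plane: v₁ = (sin 125°·cos 56°, cos 125°·cos 56°, −sin 56°), v₂ = (sin 190°·cos 37°, cos 190°·cos 37°, −sin 37°).
n = v₁ × v₂ = (0.459, -0.391, 0.405) (taken with n_z > 0).
True dip = arccos(n_z / |n|) = arccos(0.5575) = 56.1°.
The horizontal component of n points toward azimuth atan2(n_x, n_y) = 130°, the dip direction.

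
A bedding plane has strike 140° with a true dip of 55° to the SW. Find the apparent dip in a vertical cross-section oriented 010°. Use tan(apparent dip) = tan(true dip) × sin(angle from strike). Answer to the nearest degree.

The section lies 50° from the strike.
tan(apparent dip) = tan 55° · sin 50° = 1.0940
apparent dip = arctan 1.0940 = 47.57°

48°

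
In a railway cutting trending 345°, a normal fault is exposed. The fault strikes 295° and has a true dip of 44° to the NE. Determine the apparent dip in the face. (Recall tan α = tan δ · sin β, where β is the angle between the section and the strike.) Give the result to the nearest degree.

The section lies 50° from the strike.
tan(apparent dip) = tan 44° · sin 50° = 0.7398
α = arctan(0.7398) = 36.49°

36°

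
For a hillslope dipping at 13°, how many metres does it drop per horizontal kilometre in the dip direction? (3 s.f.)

drop per km = 1000 × tan 13° = 1000 × 0.2309

231 m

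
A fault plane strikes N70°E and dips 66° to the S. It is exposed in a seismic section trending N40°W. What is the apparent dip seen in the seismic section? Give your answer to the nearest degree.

65°

The strike is N70°E and the section trends N40°W; the acute angle between them is β = 70°.
tan α = tan 66° × sin 70° = 2.2460 × 0.9397 = 2.1106
apparent dip = arctan 2.1106 = 64.65°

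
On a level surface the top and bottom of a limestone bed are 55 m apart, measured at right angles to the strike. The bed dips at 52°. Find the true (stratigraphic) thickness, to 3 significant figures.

True thickness t = w · sin(dip) = 55 × sin 52°
t = 55 × 0.7880 = 43.341 m

43.3 m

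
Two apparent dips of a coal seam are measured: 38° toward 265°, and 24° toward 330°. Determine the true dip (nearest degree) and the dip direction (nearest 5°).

true dip 38°, dip direction 275°

Each apparent-dip line lies in the plane. As unit vectors (x east, y north, z up), v₁ plunges 38°→265° and v₂ plunges 24°→330°.
n = v₁ × v₂ = (-0.515, 0.038, 0.652) (taken with n_z > 0).
True dip = arccos(n_z / |n|) = arccos(0.7841) = 38.4°.
The horizontal component of n points toward azimuth atan2(n_x, n_y) = 274°, the dip direction.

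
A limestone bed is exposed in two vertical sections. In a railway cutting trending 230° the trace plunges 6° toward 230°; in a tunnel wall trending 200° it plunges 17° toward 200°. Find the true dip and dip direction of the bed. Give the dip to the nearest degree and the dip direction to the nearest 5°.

Each apparent-dip line lies in the plane. As unit vectors (x east, y north, z up), v₁ plunges 6°→230° and v₂ plunges 17°→200°.
Cross product v₁ × v₂ gives the pole to the plane: n ∝ (0.093, -0.189, 0.476).
True dip = arccos(n_z / |n|) = arccos(0.9146) = 23.8°.
Dip direction = azimuth of (n_x, n_y) = atan2(0.093, -0.189) = 154°.

true dip 24°, dip direction 155°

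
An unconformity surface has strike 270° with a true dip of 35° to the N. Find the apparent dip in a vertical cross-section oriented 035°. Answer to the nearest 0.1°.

29.8°

The strike is 270° and the section trends 035°; the acute angle between them is β = 55°.
tan(apparent dip) = tan 35° · sin 55° = 0.5736
apparent dip = arctan 0.5736 = 29.84°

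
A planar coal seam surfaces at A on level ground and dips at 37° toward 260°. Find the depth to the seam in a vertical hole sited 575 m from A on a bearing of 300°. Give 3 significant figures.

The hole lies 40° from the dip direction, so the down-dip offset is 575 × cos 40° = 440.48 m.
Depth = down-dip offset × tan(dip) = 440.48 × tan 37° = 440.48 × 0.7536
Depth = 331.92 m

332 m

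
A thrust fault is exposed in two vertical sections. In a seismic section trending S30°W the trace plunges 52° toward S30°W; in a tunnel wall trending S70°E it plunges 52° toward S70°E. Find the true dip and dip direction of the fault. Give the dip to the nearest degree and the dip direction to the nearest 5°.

Each apparent-dip line lies in the plane. As unit vectors (x east, y north, z up), v₁ plunges 52°→S30°W and v₂ plunges 52°→S70°E.
n = v₁ × v₂ = (0.254, -0.698, 0.373) (taken with n_z > 0).
tan δ = √(n_x²+n_y²)/n_z = 0.743/0.373, so δ = 63.3°.
The horizontal component of n points toward azimuth atan2(n_x, n_y) = 160°, the dip direction.

true dip 63°, dip direction 160°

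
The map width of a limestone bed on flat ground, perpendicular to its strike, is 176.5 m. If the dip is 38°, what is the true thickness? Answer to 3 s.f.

109 m

True thickness t = w · sin(dip) = 176.5 × sin 38°
t = 176.5 × 0.6157 = 108.664 m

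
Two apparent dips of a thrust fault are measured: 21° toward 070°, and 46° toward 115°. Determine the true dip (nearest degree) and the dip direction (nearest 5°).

true dip 49°, dip direction 140°

The two traces are lines in the plane: v₁ = (sin 70°·cos 21°, cos 70°·cos 21°, −sin 21°), v₂ = (sin 115°·cos 46°, cos 115°·cos 46°, −sin 46°).
n = v₁ × v₂ = (0.335, -0.405, 0.459) (taken with n_z > 0).
Dip δ = arctan(|n_h|/n_z) = arctan(0.526/0.459) = 48.9°.
Dip direction = azimuth of (n_x, n_y) = atan2(0.335, -0.405) = 140°.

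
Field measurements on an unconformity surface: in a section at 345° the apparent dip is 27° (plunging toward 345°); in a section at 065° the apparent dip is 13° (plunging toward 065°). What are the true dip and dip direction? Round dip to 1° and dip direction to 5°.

Represent each trace as a vector plunging at its apparent dip toward its trend (east-north-up frame): v₁ = (-0.231, 0.861, -0.454), v₂ = (0.883, 0.412, -0.225).
The plane normal is n = v₁ × v₂ ∝ (0.007, 0.453, 0.855).
Dip δ = arctan(|n_h|/n_z) = arctan(0.453/0.855) = 27.9°.
Dip direction = azimuth of (n_x, n_y) = atan2(0.007, 0.453) = 1°.

true dip 28°, dip direction 000°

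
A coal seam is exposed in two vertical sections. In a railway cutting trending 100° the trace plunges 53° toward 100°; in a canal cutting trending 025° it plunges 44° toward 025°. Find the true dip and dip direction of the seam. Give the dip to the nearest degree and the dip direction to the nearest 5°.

true dip 56°, dip direction 075°

Represent each trace as a vector plunging at its apparent dip toward its trend (east-north-up frame): v₁ = (0.593, -0.105, -0.799), v₂ = (0.304, 0.652, -0.695).
The plane normal is n = v₁ × v₂ ∝ (0.593, 0.169, 0.418).
True dip = arccos(n_z / |n|) = arccos(0.5611) = 55.9°.
The horizontal component of n points toward azimuth atan2(n_x, n_y) = 74°, the dip direction.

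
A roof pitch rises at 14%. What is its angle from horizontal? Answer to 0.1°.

8.0°

tan θ = 14/100 = 0.1400
θ = arctan(0.1400) = 7.97°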